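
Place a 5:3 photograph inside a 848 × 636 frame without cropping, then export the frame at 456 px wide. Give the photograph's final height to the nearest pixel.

In the 848×636 frame the photograph fills the width: height = 848 × 3/5 ≈ 508.80 px.
The frame scales by 456/848 = 0.5377; 508.80 × 0.5377 ≈ 273.60 px.

274 px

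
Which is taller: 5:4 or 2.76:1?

5:4

5:4 = 1.25 and 2.76; 2.76 > 1.25. The smaller width-to-height ratio is the taller frame.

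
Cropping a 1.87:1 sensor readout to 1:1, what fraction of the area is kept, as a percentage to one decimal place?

53.5%

1:1 is narrower than 1.87:1, so the crop keeps the full height and trims the width.
Fraction kept = (1.000)/(1.870) ≈ 53.48%.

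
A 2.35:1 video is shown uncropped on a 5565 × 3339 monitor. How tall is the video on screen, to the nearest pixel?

2368 px

2.35:1 is wider than 5:3, so it spans the full width.
Content height = 5565 / 2.350 ≈ 2368.09 px.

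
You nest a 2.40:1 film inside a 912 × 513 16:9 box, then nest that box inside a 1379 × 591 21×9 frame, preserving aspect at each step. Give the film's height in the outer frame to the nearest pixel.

438 px

Inside the 912×513 canvas the film is width-limited at 912.00 × 380.00.
The 16:9 canvas is height-limited in 1379×591, giving 1050.67 × 591.00; scale factor 1.1520.
So the film's height is 380.00 × 1.1520 ≈ 437.78.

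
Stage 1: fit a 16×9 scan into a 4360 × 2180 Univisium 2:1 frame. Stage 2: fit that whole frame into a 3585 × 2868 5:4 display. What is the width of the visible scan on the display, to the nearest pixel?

First fit — 16×9 into 4360×2180 spans the height: 3875.56 × 2180.00.
The Univisium 2:1 canvas is width-limited in 3585×2868, giving 3585.00 × 1792.50; scale factor 0.8222.
Applying the same ×0.8222: 3875.56 → 3186.67.

3187 px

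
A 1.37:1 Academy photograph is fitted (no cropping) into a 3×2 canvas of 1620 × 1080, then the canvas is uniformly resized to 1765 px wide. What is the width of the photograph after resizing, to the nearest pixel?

1612 px

In the 1620×1080 frame the photograph fills the height: width = 1080 × 1.370 ≈ 1479.60 px.
Resizing to 1765 px wide multiplies everything by 1.0895: 1479.60 → 1612.03 px.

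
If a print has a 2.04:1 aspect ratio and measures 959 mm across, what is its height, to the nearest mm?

470 mm

959 / 2.040 = 470.10.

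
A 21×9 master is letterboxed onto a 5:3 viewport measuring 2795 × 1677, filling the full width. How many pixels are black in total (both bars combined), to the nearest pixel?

Content height = 2795 × 9/21 ≈ 1197.8571 px.
Black = 1677 − 1197.8571 = 479.1429 px.
Across the 2795-px span: 479.1429 × 2795 ≈ 1339204 px.

1339204 pixels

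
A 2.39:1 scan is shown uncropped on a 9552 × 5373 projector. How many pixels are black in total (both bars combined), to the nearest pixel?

Since 2.390 > 1.778, the scan is width-limited.
The scan is 9552 / 2.390 ≈ 3996.6527 px tall.
Black = 5373 − 3996.6527 = 1376.3473 px.
Bar area = 1376.3473 × 9552 ≈ 13146869 px.

13146869 pixels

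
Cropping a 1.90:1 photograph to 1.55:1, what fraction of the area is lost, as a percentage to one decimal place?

18.4%

1.55:1 is narrower than 1.90:1, so the crop keeps the full height and trims the width.
(1.550)/(1.900) ≈ 0.816 of the area survives, leaving 18.42% discarded.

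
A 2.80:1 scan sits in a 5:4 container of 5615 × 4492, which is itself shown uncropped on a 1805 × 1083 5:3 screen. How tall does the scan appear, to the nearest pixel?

First fit — 2.80:1 into 5615×4492 spans the width: 5615.00 × 2005.36.
5:4 in 1805×1083: fills the height, so the intermediate becomes 1353.75 × 1083.00 — a scale of ×0.2411.
Applying the same ×0.2411: 2005.36 → 483.48.

483 px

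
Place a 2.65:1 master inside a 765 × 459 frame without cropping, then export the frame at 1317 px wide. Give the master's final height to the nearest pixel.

In the 765×459 frame the master fills the width: height = 765 / 2.650 ≈ 288.68 px.
The frame scales by 1317/765 = 1.7216; 288.68 × 1.7216 ≈ 496.98 px.

497 px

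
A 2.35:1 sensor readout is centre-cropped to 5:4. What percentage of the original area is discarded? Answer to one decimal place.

The height stays; only width is cut (since 5:4 is narrower than 2.35:1).
(1.250)/(2.350) ≈ 0.532 of the area survives, leaving 46.81% discarded.

46.8%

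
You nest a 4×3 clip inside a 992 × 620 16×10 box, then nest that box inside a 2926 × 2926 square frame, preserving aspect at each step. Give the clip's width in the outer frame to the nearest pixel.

4×3 in 992×620: fills the height, so the clip is 826.67 × 620.00.
16×10 in 2926×2926: fills the width, so the intermediate becomes 2926.00 × 1828.75 — a scale of ×2.9496.
Applying the same ×2.9496: 826.67 → 2438.33.

2438 px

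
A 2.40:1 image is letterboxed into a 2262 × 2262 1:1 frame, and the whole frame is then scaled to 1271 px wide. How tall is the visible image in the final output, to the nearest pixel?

530 px

In the 2262×2262 frame the image fills the width: height = 2262 / 2.400 ≈ 942.50 px.
The frame scales by 1271/2262 = 0.5619; 942.50 × 0.5619 ≈ 529.58 px.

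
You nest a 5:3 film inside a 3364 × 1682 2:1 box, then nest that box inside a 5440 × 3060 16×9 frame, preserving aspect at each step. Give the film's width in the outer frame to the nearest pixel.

First fit — 5:3 into 3364×1682 spans the height: 2803.33 × 1682.00.
2:1 in 5440×3060: fills the width, so the intermediate becomes 5440.00 × 2720.00 — a scale of ×1.6171.
So the film's width is 2803.33 × 1.6171 ≈ 4533.33.

4533 px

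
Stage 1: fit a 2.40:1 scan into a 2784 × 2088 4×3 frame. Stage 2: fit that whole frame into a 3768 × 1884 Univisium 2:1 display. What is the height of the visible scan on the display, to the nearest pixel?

First fit — 2.40:1 into 2784×2088 spans the width: 2784.00 × 1160.00.
The 4×3 canvas is height-limited in 3768×1884, giving 2512.00 × 1884.00; scale factor 0.9023.
So the scan's height is 1160.00 × 0.9023 ≈ 1046.67.

1047 px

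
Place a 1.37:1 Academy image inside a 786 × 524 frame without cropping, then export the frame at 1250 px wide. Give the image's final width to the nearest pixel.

At 786×524 the image is height-limited, so width = 524 × 1.370 ≈ 717.88 px.
The frame scales by 1250/786 = 1.5903; 717.88 × 1.5903 ≈ 1141.67 px.

1142 px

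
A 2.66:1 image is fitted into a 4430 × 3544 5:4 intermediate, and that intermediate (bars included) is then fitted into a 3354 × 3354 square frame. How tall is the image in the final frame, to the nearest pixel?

1261 px

First fit — 2.66:1 into 4430×3544 spans the width: 4430.00 × 1665.41.
5:4 in 3354×3354: fills the width, so the intermediate becomes 3354.00 × 2683.20 — a scale of ×0.7571.
Applying the same ×0.7571: 1665.41 → 1260.90.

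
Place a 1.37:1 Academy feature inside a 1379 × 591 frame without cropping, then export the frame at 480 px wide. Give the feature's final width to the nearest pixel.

282 px

In the 1379×591 frame the feature fills the height: width = 591 × 1.370 ≈ 809.67 px.
The frame scales by 480/1379 = 0.3481; 809.67 × 0.3481 ≈ 281.83 px.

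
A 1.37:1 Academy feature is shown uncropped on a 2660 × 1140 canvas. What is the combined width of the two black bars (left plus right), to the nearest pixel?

1.37:1 Academy (1.370) < 21:9 (2.333), so the feature fills the height.
The feature is 1140 × 1.370 ≈ 1561.80 px wide.
2660 − 1561.80 = 1098.20 px of bars.

1098 px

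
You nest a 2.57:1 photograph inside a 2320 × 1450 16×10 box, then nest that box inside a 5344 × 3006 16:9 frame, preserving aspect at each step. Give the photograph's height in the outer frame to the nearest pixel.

1871 px

Inside the 2320×1450 canvas the photograph is width-limited at 2320.00 × 902.72.
Second fit — the 16×10 canvas into 5344×3006 spans the height: 4809.60 × 3006.00 (×2.0731 from 2320×1450).
So the photograph's height is 902.72 × 2.0731 ≈ 1871.44.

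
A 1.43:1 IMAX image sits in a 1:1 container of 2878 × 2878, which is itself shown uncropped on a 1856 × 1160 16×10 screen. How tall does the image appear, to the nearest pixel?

Inside the 2878×2878 canvas the image is width-limited at 2878.00 × 2012.59.
1:1 in 1856×1160: fills the height, so the intermediate becomes 1160.00 × 1160.00 — a scale of ×0.4031.
So the image's height is 2012.59 × 0.4031 ≈ 811.19.

811 px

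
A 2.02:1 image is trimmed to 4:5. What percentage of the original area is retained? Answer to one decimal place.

39.6%

The height stays; only width is cut (since 4:5 is narrower than 2.02:1).
(0.800)/(2.020) ≈ 0.396 of the area survives.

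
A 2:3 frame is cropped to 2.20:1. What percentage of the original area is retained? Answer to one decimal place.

30.3%

The width stays; only height is cut (since 2.20:1 is wider than 2:3).
Area ratio = (0.667)/(2.200) = 30.30% retained.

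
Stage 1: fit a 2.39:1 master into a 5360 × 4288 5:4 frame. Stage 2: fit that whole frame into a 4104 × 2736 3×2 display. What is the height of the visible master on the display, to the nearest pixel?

1431 px

Inside the 5360×4288 canvas the master is width-limited at 5360.00 × 2242.68.
5:4 in 4104×2736: fills the height, so the intermediate becomes 3420.00 × 2736.00 — a scale of ×0.6381.
So the master's height is 2242.68 × 0.6381 ≈ 1430.96.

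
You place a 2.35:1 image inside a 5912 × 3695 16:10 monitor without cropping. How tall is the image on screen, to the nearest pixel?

2516 px

2.35:1 (2.350) > 16:10 (1.600), so the image fills the width.
Content height = 5912 / 2.350 ≈ 2515.74 px.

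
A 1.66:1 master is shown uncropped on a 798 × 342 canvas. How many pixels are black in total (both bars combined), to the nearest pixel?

Since 1.660 < 2.333, the master is height-limited.
Content width = 342 × 1.660 ≈ 567.7200 px.
798 − 567.7200 = 230.2800 px of bars.
Across the 342-px span: 230.2800 × 342 ≈ 78756 px.

78756 pixels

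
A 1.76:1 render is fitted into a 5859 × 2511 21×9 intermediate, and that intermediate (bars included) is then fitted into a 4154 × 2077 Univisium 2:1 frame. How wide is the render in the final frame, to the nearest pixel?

3133 px

First fit — 1.76:1 into 5859×2511 spans the height: 4419.36 × 2511.00.
21×9 in 4154×2077: fills the width, so the intermediate becomes 4154.00 × 1780.29 — a scale of ×0.7090.
The render scales with it: width 4419.36 × 0.7090 ≈ 3133.30.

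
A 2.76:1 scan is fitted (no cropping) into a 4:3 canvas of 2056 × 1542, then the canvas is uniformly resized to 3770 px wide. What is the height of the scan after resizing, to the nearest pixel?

1366 px

Fitted into 2056×1542, the scan spans the width; its height is 2056 / 2.760 ≈ 744.93 px.
Scaling 2056 → 3770 is ×1.8337, so the height becomes 744.93 × 1.8337 ≈ 1365.94 px.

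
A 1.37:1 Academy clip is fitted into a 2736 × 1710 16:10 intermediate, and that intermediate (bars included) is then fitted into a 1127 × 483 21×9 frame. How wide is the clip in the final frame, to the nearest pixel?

662 px

First fit — 1.37:1 Academy into 2736×1710 spans the height: 2342.70 × 1710.00.
16:10 in 1127×483: fills the height, so the intermediate becomes 772.80 × 483.00 — a scale of ×0.2825.
So the clip's width is 2342.70 × 0.2825 ≈ 661.71.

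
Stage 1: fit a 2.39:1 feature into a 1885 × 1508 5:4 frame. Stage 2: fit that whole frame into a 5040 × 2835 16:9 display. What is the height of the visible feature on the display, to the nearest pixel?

1483 px

Inside the 1885×1508 canvas the feature is width-limited at 1885.00 × 788.70.
Second fit — the 5:4 canvas into 5040×2835 spans the height: 3543.75 × 2835.00 (×1.8800 from 1885×1508).
So the feature's height is 788.70 × 1.8800 ≈ 1482.74.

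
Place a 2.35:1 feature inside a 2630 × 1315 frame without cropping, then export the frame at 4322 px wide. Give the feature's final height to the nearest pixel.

At 2630×1315 the feature is width-limited, so height = 2630 / 2.350 ≈ 1119.15 px.
The frame scales by 4322/2630 = 1.6433; 1119.15 × 1.6433 ≈ 1839.15 px.

1839 px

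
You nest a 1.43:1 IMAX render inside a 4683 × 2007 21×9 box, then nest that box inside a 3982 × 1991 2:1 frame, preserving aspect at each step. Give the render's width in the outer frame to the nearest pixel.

First fit — 1.43:1 IMAX into 4683×2007 spans the height: 2870.01 × 2007.00.
21×9 in 3982×1991: fills the width, so the intermediate becomes 3982.00 × 1706.57 — a scale of ×0.8503.
The render scales with it: width 2870.01 × 0.8503 ≈ 2440.40.

2440 px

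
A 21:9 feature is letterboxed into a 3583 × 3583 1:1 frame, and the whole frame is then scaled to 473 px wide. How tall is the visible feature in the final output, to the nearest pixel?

At 3583×3583 the feature is width-limited, so height = 3583 × 9/21 ≈ 1535.57 px.
Scaling 3583 → 473 is ×0.1320, so the height becomes 1535.57 × 0.1320 ≈ 202.71 px.

203 px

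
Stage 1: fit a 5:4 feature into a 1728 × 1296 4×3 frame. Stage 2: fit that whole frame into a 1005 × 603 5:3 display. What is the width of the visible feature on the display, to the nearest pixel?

Inside the 1728×1296 canvas the feature is height-limited at 1620.00 × 1296.00.
The 4×3 canvas is height-limited in 1005×603, giving 804.00 × 603.00; scale factor 0.4653.
The feature scales with it: width 1620.00 × 0.4653 ≈ 753.75.

754 px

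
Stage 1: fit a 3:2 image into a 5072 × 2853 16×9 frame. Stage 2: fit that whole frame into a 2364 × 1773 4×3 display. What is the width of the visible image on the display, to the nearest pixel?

3:2 in 5072×2853: fills the height, so the image is 4279.50 × 2853.00.
Second fit — the 16×9 canvas into 2364×1773 spans the width: 2364.00 × 1329.75 (×0.4661 from 5072×2853).
The image scales with it: width 4279.50 × 0.4661 ≈ 1994.62.

1995 px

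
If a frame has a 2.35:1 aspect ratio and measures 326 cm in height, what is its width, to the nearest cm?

Width = 326 × 2.350 = 766.10.

766 cm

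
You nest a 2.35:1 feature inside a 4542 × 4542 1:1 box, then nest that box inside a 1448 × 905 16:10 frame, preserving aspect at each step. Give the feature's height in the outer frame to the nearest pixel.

385 px

Inside the 4542×4542 canvas the feature is width-limited at 4542.00 × 1932.77.
Second fit — the 1:1 canvas into 1448×905 spans the height: 905.00 × 905.00 (×0.1993 from 4542×4542).
So the feature's height is 1932.77 × 0.1993 ≈ 385.11.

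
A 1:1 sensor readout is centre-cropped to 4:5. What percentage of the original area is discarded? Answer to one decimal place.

The height stays; only width is cut (since 4:5 is narrower than 1:1).
Area ratio = (0.800)/(1.000) = 80.00%; the remaining 20.00% is cropped out.

20.0%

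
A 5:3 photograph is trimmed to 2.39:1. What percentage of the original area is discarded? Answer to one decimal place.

30.3%

Going from 5:3 to 2.39:1 means cutting height while keeping width.
Fraction kept = (1.667)/(2.390) ≈ 69.74%, so 30.26% is lost.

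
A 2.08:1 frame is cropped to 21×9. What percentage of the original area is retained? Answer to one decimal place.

The width stays; only height is cut (since 21×9 is wider than 2.08:1).
Fraction kept = (2.080)/(2.333) ≈ 89.14%.

89.1%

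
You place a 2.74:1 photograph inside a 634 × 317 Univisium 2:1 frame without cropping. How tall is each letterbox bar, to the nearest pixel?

2.74:1 is wider than Univisium 2:1, so it spans the full width.
Content height = 634 / 2.740 ≈ 231.39 px.
317 − 231.39 = 85.61 px of bars (42.81 each).

43 px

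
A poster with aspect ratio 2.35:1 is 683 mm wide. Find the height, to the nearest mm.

291 mm

At 2.35:1, 683 / 2.350 ≈ 290.64.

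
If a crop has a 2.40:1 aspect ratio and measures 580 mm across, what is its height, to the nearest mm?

242 mm

580 / 2.400 = 241.67.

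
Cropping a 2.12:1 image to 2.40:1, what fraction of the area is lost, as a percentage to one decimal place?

Going from 2.12:1 to 2.40:1 means cutting height while keeping width.
Area ratio = (2.120)/(2.400) = 88.33%; the remaining 11.67% is cropped out.

11.7%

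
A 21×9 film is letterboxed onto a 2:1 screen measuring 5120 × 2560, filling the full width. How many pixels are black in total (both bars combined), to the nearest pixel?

Content height = 5120 × 9/21 ≈ 2194.2857 px.
Black = 2560 − 2194.2857 = 365.7143 px.
Across the 5120-px span: 365.7143 × 5120 ≈ 1872457 px.

1872457 pixels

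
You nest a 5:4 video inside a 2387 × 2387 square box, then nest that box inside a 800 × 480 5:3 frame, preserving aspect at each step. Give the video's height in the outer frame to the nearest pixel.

384 px

5:4 in 2387×2387: fills the width, so the video is 2387.00 × 1909.60.
square in 800×480: fills the height, so the intermediate becomes 480.00 × 480.00 — a scale of ×0.2011.
The video scales with it: height 1909.60 × 0.2011 ≈ 384.00.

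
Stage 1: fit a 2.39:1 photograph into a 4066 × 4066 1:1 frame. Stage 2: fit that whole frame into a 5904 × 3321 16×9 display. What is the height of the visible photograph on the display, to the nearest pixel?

First fit — 2.39:1 into 4066×4066 spans the width: 4066.00 × 1701.26.
1:1 in 5904×3321: fills the height, so the intermediate becomes 3321.00 × 3321.00 — a scale of ×0.8168.
Applying the same ×0.8168: 1701.26 → 1389.54.

1390 px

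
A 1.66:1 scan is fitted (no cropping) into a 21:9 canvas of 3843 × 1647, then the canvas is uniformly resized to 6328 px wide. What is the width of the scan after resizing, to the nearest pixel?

Fitted into 3843×1647, the scan spans the height; its width is 1647 × 1.660 ≈ 2734.02 px.
Scaling 3843 → 6328 is ×1.6466, so the width becomes 2734.02 × 1.6466 ≈ 4501.92 px.

4502 px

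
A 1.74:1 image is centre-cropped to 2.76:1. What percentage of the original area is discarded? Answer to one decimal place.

2.76:1 is wider than 1.74:1, so the crop keeps the full width and trims the height.
(1.740)/(2.760) ≈ 0.630 of the area survives, leaving 36.96% discarded.

37.0%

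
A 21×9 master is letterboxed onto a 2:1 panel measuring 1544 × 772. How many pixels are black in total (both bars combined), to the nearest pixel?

21×9 is wider than 2:1, so it spans the full width.
That makes the image 661.7143 px tall (1544 × 9/21).
772 − 661.7143 = 110.2857 px of bars.
That's 110.2857 × 1544 ≈ 170281 black pixels.

170281 pixels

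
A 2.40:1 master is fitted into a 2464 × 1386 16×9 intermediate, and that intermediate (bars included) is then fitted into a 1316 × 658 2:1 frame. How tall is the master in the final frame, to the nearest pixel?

Inside the 2464×1386 canvas the master is width-limited at 2464.00 × 1026.67.
16×9 in 1316×658: fills the height, so the intermediate becomes 1169.78 × 658.00 — a scale of ×0.4747.
Applying the same ×0.4747: 1026.67 → 487.41.

487 px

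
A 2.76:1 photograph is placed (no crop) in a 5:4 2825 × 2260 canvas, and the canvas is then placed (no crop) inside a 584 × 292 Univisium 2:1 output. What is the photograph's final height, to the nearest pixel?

132 px

2.76:1 in 2825×2260: fills the width, so the photograph is 2825.00 × 1023.55.
Second fit — the 5:4 canvas into 584×292 spans the height: 365.00 × 292.00 (×0.1292 from 2825×2260).
So the photograph's height is 1023.55 × 0.1292 ≈ 132.25.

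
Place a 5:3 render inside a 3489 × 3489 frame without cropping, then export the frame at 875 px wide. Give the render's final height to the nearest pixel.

At 3489×3489 the render is width-limited, so height = 3489 × 3/5 ≈ 2093.40 px.
Scaling 3489 → 875 is ×0.2508, so the height becomes 2093.40 × 0.2508 ≈ 525.00 px.

525 px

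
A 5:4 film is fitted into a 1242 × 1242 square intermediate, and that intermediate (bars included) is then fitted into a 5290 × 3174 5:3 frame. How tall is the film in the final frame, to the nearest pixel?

2539 px

Inside the 1242×1242 canvas the film is width-limited at 1242.00 × 993.60.
The square canvas is height-limited in 5290×3174, giving 3174.00 × 3174.00; scale factor 2.5556.
Applying the same ×2.5556: 993.60 → 2539.20.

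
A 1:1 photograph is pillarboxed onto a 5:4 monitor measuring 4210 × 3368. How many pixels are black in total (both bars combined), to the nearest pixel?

2835856 pixels

Since 1.000 < 1.250, the photograph is height-limited.
Content width = 3368 × 1/1 ≈ 3368.0000 px.
Black = 4210 − 3368.0000 = 842.0000 px.
Across the 3368-px span: 842.0000 × 3368 ≈ 2835856 px.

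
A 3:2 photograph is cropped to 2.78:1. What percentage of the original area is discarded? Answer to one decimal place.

46.0%

Going from 3:2 to 2.78:1 means cutting height while keeping width.
Fraction kept = (1.500)/(2.780) ≈ 53.96%, so 46.04% is lost.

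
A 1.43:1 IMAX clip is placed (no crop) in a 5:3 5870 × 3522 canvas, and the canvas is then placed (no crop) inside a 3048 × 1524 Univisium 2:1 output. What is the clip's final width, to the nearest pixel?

Inside the 5870×3522 canvas the clip is height-limited at 5036.46 × 3522.00.
Second fit — the 5:3 canvas into 3048×1524 spans the height: 2540.00 × 1524.00 (×0.4327 from 5870×3522).
So the clip's width is 5036.46 × 0.4327 ≈ 2179.32.

2179 px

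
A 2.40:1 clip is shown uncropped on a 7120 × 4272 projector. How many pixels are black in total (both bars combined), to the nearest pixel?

2.40:1 (2.400) > 5:3 (1.667), so the clip fills the width.
That makes the image 2966.6667 px tall (7120 / 2.400).
4272 − 2966.6667 = 1305.3333 px of bars.
Across the 7120-px span: 1305.3333 × 7120 ≈ 9293973 px.

9293973 pixels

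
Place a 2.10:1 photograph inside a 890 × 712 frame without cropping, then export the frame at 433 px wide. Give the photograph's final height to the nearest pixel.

Fitted into 890×712, the photograph spans the width; its height is 890 / 2.100 ≈ 423.81 px.
Resizing to 433 px wide multiplies everything by 0.4865: 423.81 → 206.19 px.

206 px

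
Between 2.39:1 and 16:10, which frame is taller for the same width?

16:10

2.39 and 16:10 = 1.6; 2.39 > 1.6. The smaller width-to-height ratio is the taller frame.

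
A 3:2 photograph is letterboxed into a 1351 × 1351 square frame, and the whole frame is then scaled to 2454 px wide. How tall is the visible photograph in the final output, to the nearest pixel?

In the 1351×1351 frame the photograph fills the width: height = 1351 × 2/3 ≈ 900.67 px.
Scaling 1351 → 2454 is ×1.8164, so the height becomes 900.67 × 1.8164 ≈ 1636.00 px.

1636 px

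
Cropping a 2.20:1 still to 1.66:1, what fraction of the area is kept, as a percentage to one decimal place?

The height stays; only width is cut (since 1.66:1 is narrower than 2.20:1).
(1.660)/(2.200) ≈ 0.755 of the area survives.

75.5%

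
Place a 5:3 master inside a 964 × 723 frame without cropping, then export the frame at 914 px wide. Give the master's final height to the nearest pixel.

At 964×723 the master is width-limited, so height = 964 × 3/5 ≈ 578.40 px.
The frame scales by 914/964 = 0.9481; 578.40 × 0.9481 ≈ 548.40 px.

548 px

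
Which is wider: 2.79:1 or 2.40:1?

2.79:1

2.79 and 2.4; 2.79 > 2.4.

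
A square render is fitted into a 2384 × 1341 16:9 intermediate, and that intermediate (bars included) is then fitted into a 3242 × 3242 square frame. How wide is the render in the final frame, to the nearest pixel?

1824 px

First fit — square into 2384×1341 spans the height: 1341.00 × 1341.00.
Second fit — the 16:9 canvas into 3242×3242 spans the width: 3242.00 × 1823.62 (×1.3599 from 2384×1341).
Applying the same ×1.3599: 1341.00 → 1823.62.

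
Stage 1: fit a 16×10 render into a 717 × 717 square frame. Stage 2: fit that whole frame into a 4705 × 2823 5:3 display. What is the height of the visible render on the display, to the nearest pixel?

First fit — 16×10 into 717×717 spans the width: 717.00 × 448.12.
Second fit — the square canvas into 4705×2823 spans the height: 2823.00 × 2823.00 (×3.9372 from 717×717).
The render scales with it: height 448.12 × 3.9372 ≈ 1764.38.

1764 px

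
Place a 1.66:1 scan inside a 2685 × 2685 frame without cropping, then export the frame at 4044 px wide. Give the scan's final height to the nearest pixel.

Fitted into 2685×2685, the scan spans the width; its height is 2685 / 1.660 ≈ 1617.47 px.
The frame scales by 4044/2685 = 1.5061; 1617.47 × 1.5061 ≈ 2436.14 px.

2436 px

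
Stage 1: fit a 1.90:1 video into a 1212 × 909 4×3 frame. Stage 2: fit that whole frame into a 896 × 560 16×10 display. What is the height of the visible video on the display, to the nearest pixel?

393 px

First fit — 1.90:1 into 1212×909 spans the width: 1212.00 × 637.89.
4×3 in 896×560: fills the height, so the intermediate becomes 746.67 × 560.00 — a scale of ×0.6161.
So the video's height is 637.89 × 0.6161 ≈ 392.98.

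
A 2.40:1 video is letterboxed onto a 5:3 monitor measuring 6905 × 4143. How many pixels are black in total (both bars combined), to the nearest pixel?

8741155 pixels

Since 2.400 > 1.667, the video is width-limited.
The video is 6905 / 2.400 ≈ 2877.0833 px tall.
Black = 4143 − 2877.0833 = 1265.9167 px.
That's 1265.9167 × 6905 ≈ 8741155 black pixels.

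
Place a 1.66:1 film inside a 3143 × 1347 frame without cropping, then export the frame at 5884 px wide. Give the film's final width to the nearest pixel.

In the 3143×1347 frame the film fills the height: width = 1347 × 1.660 ≈ 2236.02 px.
Resizing to 5884 px wide multiplies everything by 1.8721: 2236.02 → 4186.05 px.

4186 px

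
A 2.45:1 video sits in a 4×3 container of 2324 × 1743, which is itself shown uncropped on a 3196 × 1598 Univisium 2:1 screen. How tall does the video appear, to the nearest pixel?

2.45:1 in 2324×1743: fills the width, so the video is 2324.00 × 948.57.
4×3 in 3196×1598: fills the height, so the intermediate becomes 2130.67 × 1598.00 — a scale of ×0.9168.
So the video's height is 948.57 × 0.9168 ≈ 869.66.

870 px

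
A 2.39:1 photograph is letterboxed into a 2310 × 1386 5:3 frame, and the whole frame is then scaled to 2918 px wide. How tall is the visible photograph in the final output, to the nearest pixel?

Fitted into 2310×1386, the photograph spans the width; its height is 2310 / 2.390 ≈ 966.53 px.
Resizing to 2918 px wide multiplies everything by 1.2632: 966.53 → 1220.92 px.

1221 px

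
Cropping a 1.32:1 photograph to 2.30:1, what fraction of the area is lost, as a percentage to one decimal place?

42.6%

Going from 1.32:1 to 2.30:1 means cutting height while keeping width.
Fraction kept = (1.320)/(2.300) ≈ 57.39%, so 42.61% is lost.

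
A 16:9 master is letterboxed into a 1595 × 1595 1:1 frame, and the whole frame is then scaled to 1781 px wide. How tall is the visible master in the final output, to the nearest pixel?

At 1595×1595 the master is width-limited, so height = 1595 × 9/16 ≈ 897.19 px.
The frame scales by 1781/1595 = 1.1166; 897.19 × 1.1166 ≈ 1001.81 px.

1002 px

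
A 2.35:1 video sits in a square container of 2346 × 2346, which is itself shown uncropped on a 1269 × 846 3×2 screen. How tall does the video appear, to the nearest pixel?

360 px

First fit — 2.35:1 into 2346×2346 spans the width: 2346.00 × 998.30.
Second fit — the square canvas into 1269×846 spans the height: 846.00 × 846.00 (×0.3606 from 2346×2346).
Applying the same ×0.3606: 998.30 → 360.00.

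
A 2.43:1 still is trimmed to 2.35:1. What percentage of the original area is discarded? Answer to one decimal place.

3.3%

The height stays; only width is cut (since 2.35:1 is narrower than 2.43:1).
Area ratio = (2.350)/(2.430) = 96.71%; the remaining 3.29% is cropped out.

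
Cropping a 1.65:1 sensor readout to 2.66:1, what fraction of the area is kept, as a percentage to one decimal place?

Going from 1.65:1 to 2.66:1 means cutting height while keeping width.
Area ratio = (1.650)/(2.660) = 62.03% retained.

62.0%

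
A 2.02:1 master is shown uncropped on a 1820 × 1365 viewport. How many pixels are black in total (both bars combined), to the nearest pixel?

2.02:1 (2.020) > 4×3 (1.333), so the master fills the width.
The master is 1820 / 2.020 ≈ 900.9901 px tall.
Leftover height: 1365 − 900.9901 = 464.0099 px.
That's 464.0099 × 1820 ≈ 844498 black pixels.

844498 pixels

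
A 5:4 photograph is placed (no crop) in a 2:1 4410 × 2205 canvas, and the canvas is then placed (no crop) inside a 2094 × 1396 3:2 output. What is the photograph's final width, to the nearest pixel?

5:4 in 4410×2205: fills the height, so the photograph is 2756.25 × 2205.00.
Second fit — the 2:1 canvas into 2094×1396 spans the width: 2094.00 × 1047.00 (×0.4748 from 4410×2205).
So the photograph's width is 2756.25 × 0.4748 ≈ 1308.75.

1309 px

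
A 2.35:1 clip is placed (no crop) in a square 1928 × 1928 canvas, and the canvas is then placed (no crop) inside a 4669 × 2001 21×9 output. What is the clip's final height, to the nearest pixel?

First fit — 2.35:1 into 1928×1928 spans the width: 1928.00 × 820.43.
square in 4669×2001: fills the height, so the intermediate becomes 2001.00 × 2001.00 — a scale of ×1.0379.
So the clip's height is 820.43 × 1.0379 ≈ 851.49.

851 px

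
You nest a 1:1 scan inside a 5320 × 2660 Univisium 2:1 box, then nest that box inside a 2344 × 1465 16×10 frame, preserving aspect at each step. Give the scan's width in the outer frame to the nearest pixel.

1172 px

1:1 in 5320×2660: fills the height, so the scan is 2660.00 × 2660.00.
Second fit — the Univisium 2:1 canvas into 2344×1465 spans the width: 2344.00 × 1172.00 (×0.4406 from 5320×2660).
So the scan's width is 2660.00 × 0.4406 ≈ 1172.00.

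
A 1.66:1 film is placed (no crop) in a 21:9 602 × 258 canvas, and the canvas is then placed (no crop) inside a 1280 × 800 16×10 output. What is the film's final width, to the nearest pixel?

1.66:1 in 602×258: fills the height, so the film is 428.28 × 258.00.
21:9 in 1280×800: fills the width, so the intermediate becomes 1280.00 × 548.57 — a scale of ×2.1262.
Applying the same ×2.1262: 428.28 → 910.63.

911 px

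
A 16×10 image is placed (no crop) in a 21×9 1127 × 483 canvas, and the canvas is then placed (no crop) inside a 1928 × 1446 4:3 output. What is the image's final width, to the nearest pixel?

1322 px

First fit — 16×10 into 1127×483 spans the height: 772.80 × 483.00.
21×9 in 1928×1446: fills the width, so the intermediate becomes 1928.00 × 826.29 — a scale of ×1.7107.
So the image's width is 772.80 × 1.7107 ≈ 1322.06.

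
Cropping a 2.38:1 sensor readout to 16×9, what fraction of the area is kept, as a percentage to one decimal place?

74.7%

Going from 2.38:1 to 16×9 means cutting width while keeping height.
Fraction kept = (1.778)/(2.380) ≈ 74.70%.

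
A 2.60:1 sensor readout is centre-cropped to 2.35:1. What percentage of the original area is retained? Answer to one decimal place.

The height stays; only width is cut (since 2.35:1 is narrower than 2.60:1).
Fraction kept = (2.350)/(2.600) ≈ 90.38%.

90.4%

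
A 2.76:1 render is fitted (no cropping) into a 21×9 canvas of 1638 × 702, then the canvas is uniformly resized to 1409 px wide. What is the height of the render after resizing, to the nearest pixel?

At 1638×702 the render is width-limited, so height = 1638 / 2.760 ≈ 593.48 px.
The frame scales by 1409/1638 = 0.8602; 593.48 × 0.8602 ≈ 510.51 px.

511 px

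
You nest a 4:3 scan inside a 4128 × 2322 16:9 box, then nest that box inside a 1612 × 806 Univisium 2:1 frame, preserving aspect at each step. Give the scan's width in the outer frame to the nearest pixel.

1075 px

First fit — 4:3 into 4128×2322 spans the height: 3096.00 × 2322.00.
Second fit — the 16:9 canvas into 1612×806 spans the height: 1432.89 × 806.00 (×0.3471 from 4128×2322).
So the scan's width is 3096.00 × 0.3471 ≈ 1074.67.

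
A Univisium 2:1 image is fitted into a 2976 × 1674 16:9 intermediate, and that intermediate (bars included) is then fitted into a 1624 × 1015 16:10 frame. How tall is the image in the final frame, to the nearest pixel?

First fit — Univisium 2:1 into 2976×1674 spans the width: 2976.00 × 1488.00.
The 16:9 canvas is width-limited in 1624×1015, giving 1624.00 × 913.50; scale factor 0.5457.
So the image's height is 1488.00 × 0.5457 ≈ 812.00.

812 px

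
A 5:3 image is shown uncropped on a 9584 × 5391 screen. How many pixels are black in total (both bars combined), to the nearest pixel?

5:3 (1.667) < 16×9 (1.778), so the image fills the height.
Content width = 5391 × 5/3 ≈ 8985.0000 px.
Leftover width: 9584 − 8985.0000 = 599.0000 px.
Across the 5391-px span: 599.0000 × 5391 ≈ 3229209 px.

3229209 pixels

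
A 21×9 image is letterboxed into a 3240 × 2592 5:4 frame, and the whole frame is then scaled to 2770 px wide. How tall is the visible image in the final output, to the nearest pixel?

1187 px

Fitted into 3240×2592, the image spans the width; its height is 3240 × 9/21 ≈ 1388.57 px.
Scaling 3240 → 2770 is ×0.8549, so the height becomes 1388.57 × 0.8549 ≈ 1187.14 px.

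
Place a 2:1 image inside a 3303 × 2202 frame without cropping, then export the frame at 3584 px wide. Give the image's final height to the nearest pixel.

At 3303×2202 the image is width-limited, so height = 3303 × 1/2 ≈ 1651.50 px.
Scaling 3303 → 3584 is ×1.0851, so the height becomes 1651.50 × 1.0851 ≈ 1792.00 px.

1792 px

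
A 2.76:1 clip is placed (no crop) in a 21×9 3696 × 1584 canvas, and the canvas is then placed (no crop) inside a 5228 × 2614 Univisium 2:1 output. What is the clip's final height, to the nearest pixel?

2.76:1 in 3696×1584: fills the width, so the clip is 3696.00 × 1339.13.
21×9 in 5228×2614: fills the width, so the intermediate becomes 5228.00 × 2240.57 — a scale of ×1.4145.
Applying the same ×1.4145: 1339.13 → 1894.20.

1894 px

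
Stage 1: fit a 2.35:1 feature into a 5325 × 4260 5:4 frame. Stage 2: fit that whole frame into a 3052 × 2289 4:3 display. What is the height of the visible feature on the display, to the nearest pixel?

Inside the 5325×4260 canvas the feature is width-limited at 5325.00 × 2265.96.
The 5:4 canvas is height-limited in 3052×2289, giving 2861.25 × 2289.00; scale factor 0.5373.
So the feature's height is 2265.96 × 0.5373 ≈ 1217.55.

1218 px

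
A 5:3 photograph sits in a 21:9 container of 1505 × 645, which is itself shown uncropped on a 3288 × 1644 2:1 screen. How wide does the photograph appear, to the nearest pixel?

Inside the 1505×645 canvas the photograph is height-limited at 1075.00 × 645.00.
Second fit — the 21:9 canvas into 3288×1644 spans the width: 3288.00 × 1409.14 (×2.1847 from 1505×645).
The photograph scales with it: width 1075.00 × 2.1847 ≈ 2348.57.

2349 px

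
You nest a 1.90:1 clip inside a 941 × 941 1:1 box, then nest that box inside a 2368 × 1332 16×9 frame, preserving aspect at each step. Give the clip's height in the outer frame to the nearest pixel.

701 px

First fit — 1.90:1 into 941×941 spans the width: 941.00 × 495.26.
The 1:1 canvas is height-limited in 2368×1332, giving 1332.00 × 1332.00; scale factor 1.4155.
So the clip's height is 495.26 × 1.4155 ≈ 701.05.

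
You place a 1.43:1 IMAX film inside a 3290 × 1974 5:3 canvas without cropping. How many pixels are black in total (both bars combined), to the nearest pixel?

922213 pixels

1.43:1 IMAX is narrower than 5:3, so it spans the full height.
The film is 1974 × 1.430 ≈ 2822.8200 px wide.
3290 − 2822.8200 = 467.1800 px of bars.
Bar area = 467.1800 × 1974 ≈ 922213 px.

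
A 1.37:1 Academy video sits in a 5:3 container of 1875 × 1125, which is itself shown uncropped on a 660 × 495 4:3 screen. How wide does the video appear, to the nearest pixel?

543 px

Inside the 1875×1125 canvas the video is height-limited at 1541.25 × 1125.00.
The 5:3 canvas is width-limited in 660×495, giving 660.00 × 396.00; scale factor 0.3520.
The video scales with it: width 1541.25 × 0.3520 ≈ 542.52.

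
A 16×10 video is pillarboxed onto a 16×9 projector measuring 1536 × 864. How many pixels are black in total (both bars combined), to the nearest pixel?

132710 pixels

16×10 is narrower than 16×9, so it spans the full height.
Content width = 864 × 16/10 ≈ 1382.4000 px.
Leftover width: 1536 − 1382.4000 = 153.6000 px.
That's 153.6000 × 864 ≈ 132710 black pixels.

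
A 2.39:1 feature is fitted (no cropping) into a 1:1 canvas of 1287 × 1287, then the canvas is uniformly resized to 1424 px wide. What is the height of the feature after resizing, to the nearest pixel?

In the 1287×1287 frame the feature fills the width: height = 1287 / 2.390 ≈ 538.49 px.
Scaling 1287 → 1424 is ×1.1064, so the height becomes 538.49 × 1.1064 ≈ 595.82 px.

596 px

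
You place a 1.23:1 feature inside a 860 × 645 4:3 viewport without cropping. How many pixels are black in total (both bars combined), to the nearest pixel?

1.23:1 is narrower than 4:3, so it spans the full height.
That makes the image 793.3500 px wide (645 × 1.230).
Black = 860 − 793.3500 = 66.6500 px.
Across the 645-px span: 66.6500 × 645 ≈ 42989 px.

42989 pixels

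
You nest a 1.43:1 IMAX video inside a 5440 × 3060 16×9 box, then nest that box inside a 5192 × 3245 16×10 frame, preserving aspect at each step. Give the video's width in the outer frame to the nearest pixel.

4176 px

1.43:1 IMAX in 5440×3060: fills the height, so the video is 4375.80 × 3060.00.
16×9 in 5192×3245: fills the width, so the intermediate becomes 5192.00 × 2920.50 — a scale of ×0.9544.
Applying the same ×0.9544: 4375.80 → 4176.31.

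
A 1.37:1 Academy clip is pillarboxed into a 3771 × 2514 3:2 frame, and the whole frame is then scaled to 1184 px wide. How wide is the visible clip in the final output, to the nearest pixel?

1081 px

Fitted into 3771×2514, the clip spans the height; its width is 2514 × 1.370 ≈ 3444.18 px.
Resizing to 1184 px wide multiplies everything by 0.3140: 3444.18 → 1081.39 px.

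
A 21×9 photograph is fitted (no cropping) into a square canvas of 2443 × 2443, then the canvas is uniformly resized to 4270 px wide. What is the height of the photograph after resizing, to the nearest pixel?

1830 px

In the 2443×2443 frame the photograph fills the width: height = 2443 × 9/21 ≈ 1047.00 px.
The frame scales by 4270/2443 = 1.7479; 1047.00 × 1.7479 ≈ 1830.00 px.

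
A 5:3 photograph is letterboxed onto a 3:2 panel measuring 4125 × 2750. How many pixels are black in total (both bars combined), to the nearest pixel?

1134375 pixels

5:3 (1.667) > 3:2 (1.500), so the photograph fills the width.
The photograph is 4125 × 3/5 ≈ 2475.0000 px tall.
2750 − 2475.0000 = 275.0000 px of bars.
That's 275.0000 × 4125 ≈ 1134375 black pixels.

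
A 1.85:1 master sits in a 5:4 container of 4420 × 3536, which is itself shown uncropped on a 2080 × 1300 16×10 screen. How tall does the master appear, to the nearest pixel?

1.85:1 in 4420×3536: fills the width, so the master is 4420.00 × 2389.19.
Second fit — the 5:4 canvas into 2080×1300 spans the height: 1625.00 × 1300.00 (×0.3676 from 4420×3536).
So the master's height is 2389.19 × 0.3676 ≈ 878.38.

878 px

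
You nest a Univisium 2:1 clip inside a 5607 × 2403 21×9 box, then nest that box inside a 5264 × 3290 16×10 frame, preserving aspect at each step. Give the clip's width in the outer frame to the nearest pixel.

Univisium 2:1 in 5607×2403: fills the height, so the clip is 4806.00 × 2403.00.
21×9 in 5264×3290: fills the width, so the intermediate becomes 5264.00 × 2256.00 — a scale of ×0.9388.
The clip scales with it: width 4806.00 × 0.9388 ≈ 4512.00.

4512 px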